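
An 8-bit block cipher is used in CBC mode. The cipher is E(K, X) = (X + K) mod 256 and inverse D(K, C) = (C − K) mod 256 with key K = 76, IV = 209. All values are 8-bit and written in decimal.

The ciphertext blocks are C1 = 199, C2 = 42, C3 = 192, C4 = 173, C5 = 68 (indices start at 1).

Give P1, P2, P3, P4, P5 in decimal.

CBC decryption: P_i = D(K, C_i) ⊕ C_{i−1}, with C_{0} = IV.
P1: D(K, 199) = 123; 123 ⊕ 209 = 170.
P2: D(K, 42) = 222; 222 ⊕ 199 = 25.
P3: D(K, 192) = 116; 116 ⊕ 42 = 94.
P4: D(K, 173) = 97; 97 ⊕ 192 = 161.
P5: D(K, 68) = 248; 248 ⊕ 173 = 85.

P1 = 170, P2 = 25, P3 = 94, P4 = 161, P5 = 85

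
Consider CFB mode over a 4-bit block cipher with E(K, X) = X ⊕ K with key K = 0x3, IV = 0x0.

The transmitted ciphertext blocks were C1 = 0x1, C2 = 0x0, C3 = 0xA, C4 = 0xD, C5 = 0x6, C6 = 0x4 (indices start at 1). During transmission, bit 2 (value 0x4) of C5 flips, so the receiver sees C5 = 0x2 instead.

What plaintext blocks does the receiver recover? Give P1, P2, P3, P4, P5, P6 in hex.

CFB decryption: P_i = C_i ⊕ E(K, C_{i−1}), with C_{0} = IV.
Only C5 changed, to 0x2. In CFB, a change in C_i flips the same bit in P_i and garbles P_{i+1}. Decrypting the received ciphertext:
P1: E(K, 0x0) = 0x3; 0x1 ⊕ 0x3 = 0x2.
P2: E(K, 0x1) = 0x2; 0x0 ⊕ 0x2 = 0x2.
P3: E(K, 0x0) = 0x3; 0xA ⊕ 0x3 = 0x9.
P4: E(K, 0xA) = 0x9; 0xD ⊕ 0x9 = 0x4.
P5: E(K, 0xD) = 0xE; 0x2 ⊕ 0xE = 0xC.
P6: E(K, 0x2) = 0x1; 0x4 ⊕ 0x1 = 0x5.
Blocks that differ from the original plaintext: P5, P6.

P1 = 0x2, P2 = 0x2, P3 = 0x9, P4 = 0x4, P5 = 0xC, P6 = 0x5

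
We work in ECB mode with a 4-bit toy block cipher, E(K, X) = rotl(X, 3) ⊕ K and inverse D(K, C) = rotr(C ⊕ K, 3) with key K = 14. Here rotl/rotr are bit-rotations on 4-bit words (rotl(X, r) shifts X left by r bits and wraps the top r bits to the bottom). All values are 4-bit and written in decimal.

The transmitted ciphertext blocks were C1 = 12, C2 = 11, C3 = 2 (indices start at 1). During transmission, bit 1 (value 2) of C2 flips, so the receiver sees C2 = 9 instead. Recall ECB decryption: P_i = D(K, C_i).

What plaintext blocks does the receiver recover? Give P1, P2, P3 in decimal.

Only C2 changed, to 9. In ECB, a change in C_i affects only P_i. Decrypting the received ciphertext:
P1: D(K, 12) = 4.
P2: D(K, 9) = 14.
P3: D(K, 2) = 9.
Blocks that differ from the original plaintext: P2.

P1 = 4, P2 = 14, P3 = 9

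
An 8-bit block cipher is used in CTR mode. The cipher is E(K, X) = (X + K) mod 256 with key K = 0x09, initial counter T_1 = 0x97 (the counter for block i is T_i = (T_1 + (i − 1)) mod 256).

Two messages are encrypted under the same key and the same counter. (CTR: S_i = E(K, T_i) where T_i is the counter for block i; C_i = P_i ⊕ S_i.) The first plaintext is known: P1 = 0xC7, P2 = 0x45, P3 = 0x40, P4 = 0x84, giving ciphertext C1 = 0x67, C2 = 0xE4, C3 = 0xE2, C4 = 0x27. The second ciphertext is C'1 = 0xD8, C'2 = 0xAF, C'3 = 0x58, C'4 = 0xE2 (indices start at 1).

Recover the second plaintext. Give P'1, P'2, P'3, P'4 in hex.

P'1 = 0x78, P'2 = 0x0E, P'3 = 0xFA, P'4 = 0x41

In CTR with a reused counter, both messages share the same keystream S_i, so C_i ⊕ C'_i = P_i ⊕ P'_i and thus P'_i = P_i ⊕ C_i ⊕ C'_i.
P'1: 0xC7 ⊕ 0x67 ⊕ 0xD8 = 0x78.
P'2: 0x45 ⊕ 0xE4 ⊕ 0xAF = 0x0E.
P'3: 0x40 ⊕ 0xE2 ⊕ 0x58 = 0xFA.
P'4: 0x84 ⊕ 0x27 ⊕ 0xE2 = 0x41.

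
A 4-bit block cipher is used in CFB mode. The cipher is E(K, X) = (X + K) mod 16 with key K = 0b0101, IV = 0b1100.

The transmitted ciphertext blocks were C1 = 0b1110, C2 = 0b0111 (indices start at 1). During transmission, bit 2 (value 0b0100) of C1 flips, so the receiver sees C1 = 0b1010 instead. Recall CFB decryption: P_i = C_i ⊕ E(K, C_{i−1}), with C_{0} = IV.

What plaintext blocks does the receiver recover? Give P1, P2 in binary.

Only C1 changed, to 0b1010. In CFB, a change in C_i flips the same bit in P_i and garbles P_{i+1}. Decrypting the received ciphertext:
P1: E(K, 0b1100) = 0b0001; 0b1010 ⊕ 0b0001 = 0b1011.
P2: E(K, 0b1010) = 0b1111; 0b0111 ⊕ 0b1111 = 0b1000.
Blocks that differ from the original plaintext: P1, P2.

P1 = 0b1011, P2 = 0b1000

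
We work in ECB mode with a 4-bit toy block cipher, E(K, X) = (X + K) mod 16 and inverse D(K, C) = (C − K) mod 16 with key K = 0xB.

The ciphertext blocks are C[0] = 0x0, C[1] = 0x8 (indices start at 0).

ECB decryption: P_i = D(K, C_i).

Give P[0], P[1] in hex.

P[0]: D(K, 0x0) = 0x5.
P[1]: D(K, 0x8) = 0xD.

P[0] = 0x5, P[1] = 0xD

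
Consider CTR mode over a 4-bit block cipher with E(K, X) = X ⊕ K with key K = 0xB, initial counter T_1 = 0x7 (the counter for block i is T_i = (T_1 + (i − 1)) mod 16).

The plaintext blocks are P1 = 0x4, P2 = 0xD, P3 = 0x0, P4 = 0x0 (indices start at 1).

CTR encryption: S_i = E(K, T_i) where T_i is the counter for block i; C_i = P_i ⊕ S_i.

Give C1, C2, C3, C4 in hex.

C1: T = 0x7, S = E(K, T) = 0xC; 0x4 ⊕ 0xC = 0x8.
C2: T = 0x8, S = E(K, T) = 0x3; 0xD ⊕ 0x3 = 0xE.
C3: T = 0x9, S = E(K, T) = 0x2; 0x0 ⊕ 0x2 = 0x2.
C4: T = 0xA, S = E(K, T) = 0x1; 0x0 ⊕ 0x1 = 0x1.

C1 = 0x8, C2 = 0xE, C3 = 0x2, C4 = 0x1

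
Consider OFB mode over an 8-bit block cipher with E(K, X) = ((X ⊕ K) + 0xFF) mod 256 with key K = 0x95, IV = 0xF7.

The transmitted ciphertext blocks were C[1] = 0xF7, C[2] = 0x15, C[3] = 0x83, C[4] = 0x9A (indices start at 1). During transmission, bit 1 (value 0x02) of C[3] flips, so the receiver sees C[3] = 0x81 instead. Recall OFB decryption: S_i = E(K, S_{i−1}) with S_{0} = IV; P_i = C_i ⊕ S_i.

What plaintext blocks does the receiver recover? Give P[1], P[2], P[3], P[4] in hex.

Only C[3] changed, to 0x81. In OFB, a change in C_i flips the same bit in P_i only; the keystream is unaffected. Decrypting the received ciphertext:
P[1]: S = E(K, 0xF7) = 0x61; 0xF7 ⊕ 0x61 = 0x96.
P[2]: S = E(K, 0x61) = 0xF3; 0x15 ⊕ 0xF3 = 0xE6.
P[3]: S = E(K, 0xF3) = 0x65; 0x81 ⊕ 0x65 = 0xE4.
P[4]: S = E(K, 0x65) = 0xEF; 0x9A ⊕ 0xEF = 0x75.
Blocks that differ from the original plaintext: P[3].

P[1] = 0x96, P[2] = 0xE6, P[3] = 0xE4, P[4] = 0x75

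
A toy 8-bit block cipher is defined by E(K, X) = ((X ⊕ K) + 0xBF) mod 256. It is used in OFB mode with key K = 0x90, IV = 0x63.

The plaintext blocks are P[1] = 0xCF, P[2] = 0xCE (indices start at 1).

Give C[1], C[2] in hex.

OFB encryption: S_i = E(K, S_{i−1}) with S_{0} = IV; C_i = P_i ⊕ S_i.
C[1]: S = E(K, 0x63) = 0xB2; 0xCF ⊕ 0xB2 = 0x7D.
C[2]: S = E(K, 0xB2) = 0xE1; 0xCE ⊕ 0xE1 = 0x2F.

C[1] = 0x7D, C[2] = 0x2F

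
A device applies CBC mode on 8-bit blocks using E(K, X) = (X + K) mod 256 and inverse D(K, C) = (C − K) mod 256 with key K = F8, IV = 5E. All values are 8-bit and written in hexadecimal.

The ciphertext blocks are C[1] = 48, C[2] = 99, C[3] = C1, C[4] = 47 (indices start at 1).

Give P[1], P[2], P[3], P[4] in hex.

P[1] = 0E, P[2] = E9, P[3] = 50, P[4] = 8E

CBC decryption: P_i = D(K, C_i) ⊕ C_{i−1}, with C_{0} = IV.
P[1]: D(K, 48) = 50; 50 ⊕ 5E = 0E.
P[2]: D(K, 99) = A1; A1 ⊕ 48 = E9.
P[3]: D(K, C1) = C9; C9 ⊕ 99 = 50.
P[4]: D(K, 47) = 4F; 4F ⊕ C1 = 8E.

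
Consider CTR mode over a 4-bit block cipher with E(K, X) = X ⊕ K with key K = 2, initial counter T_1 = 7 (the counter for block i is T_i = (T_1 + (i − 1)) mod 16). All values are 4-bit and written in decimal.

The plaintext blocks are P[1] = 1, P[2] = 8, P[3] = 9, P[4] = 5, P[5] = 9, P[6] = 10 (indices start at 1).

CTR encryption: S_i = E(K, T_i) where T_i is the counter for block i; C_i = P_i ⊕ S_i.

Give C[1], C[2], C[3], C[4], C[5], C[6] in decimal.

C[1] = 4, C[2] = 2, C[3] = 2, C[4] = 13, C[5] = 0, C[6] = 4

C[1]: T = 7, S = E(K, T) = 5; 1 ⊕ 5 = 4.
C[2]: T = 8, S = E(K, T) = 10; 8 ⊕ 10 = 2.
C[3]: T = 9, S = E(K, T) = 11; 9 ⊕ 11 = 2.
C[4]: T = 10, S = E(K, T) = 8; 5 ⊕ 8 = 13.
C[5]: T = 11, S = E(K, T) = 9; 9 ⊕ 9 = 0.
C[6]: T = 12, S = E(K, T) = 14; 10 ⊕ 14 = 4.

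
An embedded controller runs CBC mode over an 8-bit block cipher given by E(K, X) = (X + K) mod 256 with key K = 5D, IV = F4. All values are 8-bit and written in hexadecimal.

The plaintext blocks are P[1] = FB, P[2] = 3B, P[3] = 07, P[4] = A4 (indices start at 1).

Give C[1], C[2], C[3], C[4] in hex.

CBC encryption: C_i = E(K, P_i ⊕ C_{i−1}), with C_{0} = IV.
C[1]: P[1] ⊕ F4 = 0F; E(K, 0F) = 6C.
C[2]: P[2] ⊕ 6C = 57; E(K, 57) = B4.
C[3]: P[3] ⊕ B4 = B3; E(K, B3) = 10.
C[4]: P[4] ⊕ 10 = B4; E(K, B4) = 11.

C[1] = 6C, C[2] = B4, C[3] = 10, C[4] = 11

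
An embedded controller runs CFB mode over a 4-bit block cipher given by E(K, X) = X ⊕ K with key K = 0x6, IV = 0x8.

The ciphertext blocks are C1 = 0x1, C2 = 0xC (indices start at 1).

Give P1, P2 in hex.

CFB decryption: P_i = C_i ⊕ E(K, C_{i−1}), with C_{0} = IV.
P1: E(K, 0x8) = 0xE; 0x1 ⊕ 0xE = 0xF.
P2: E(K, 0x1) = 0x7; 0xC ⊕ 0x7 = 0xB.

P1 = 0xF, P2 = 0xB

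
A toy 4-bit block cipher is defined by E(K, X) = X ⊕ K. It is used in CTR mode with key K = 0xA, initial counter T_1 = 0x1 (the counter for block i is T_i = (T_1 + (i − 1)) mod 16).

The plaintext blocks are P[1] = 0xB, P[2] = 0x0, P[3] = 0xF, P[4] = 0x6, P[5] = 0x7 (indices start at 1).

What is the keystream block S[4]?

CTR encryption: S_i = E(K, T_i) where T_i is the counter for block i; C_i = P_i ⊕ S_i.
C[1]: T = 0x1, S = E(K, T) = 0xB; 0xB ⊕ 0xB = 0x0.
C[2]: T = 0x2, S = E(K, T) = 0x8; 0x0 ⊕ 0x8 = 0x8.
C[3]: T = 0x3, S = E(K, T) = 0x9; 0xF ⊕ 0x9 = 0x6.
C[4]: T = 0x4, S = E(K, T) = 0xE; 0x6 ⊕ 0xE = 0x8.
So S[4] = 0xE.

0xE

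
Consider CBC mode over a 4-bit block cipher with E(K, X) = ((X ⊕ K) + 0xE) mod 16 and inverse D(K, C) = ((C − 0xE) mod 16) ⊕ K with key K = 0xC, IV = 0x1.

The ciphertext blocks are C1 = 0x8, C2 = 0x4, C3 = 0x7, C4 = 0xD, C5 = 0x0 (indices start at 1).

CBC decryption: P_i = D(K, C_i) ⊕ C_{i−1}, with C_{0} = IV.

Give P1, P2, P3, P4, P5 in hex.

P1 = 0x7, P2 = 0x2, P3 = 0x1, P4 = 0x4, P5 = 0x3

P1: D(K, 0x8) = 0x6; 0x6 ⊕ 0x1 = 0x7.
P2: D(K, 0x4) = 0xA; 0xA ⊕ 0x8 = 0x2.
P3: D(K, 0x7) = 0x5; 0x5 ⊕ 0x4 = 0x1.
P4: D(K, 0xD) = 0x3; 0x3 ⊕ 0x7 = 0x4.
P5: D(K, 0x0) = 0xE; 0xE ⊕ 0xD = 0x3.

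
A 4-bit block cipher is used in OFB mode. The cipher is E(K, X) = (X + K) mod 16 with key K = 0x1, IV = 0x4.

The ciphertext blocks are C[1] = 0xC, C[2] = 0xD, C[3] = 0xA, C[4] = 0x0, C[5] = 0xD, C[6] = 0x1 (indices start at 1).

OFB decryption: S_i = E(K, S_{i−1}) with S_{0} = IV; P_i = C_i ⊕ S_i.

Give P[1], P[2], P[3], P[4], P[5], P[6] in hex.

P[1] = 0x9, P[2] = 0xB, P[3] = 0xD, P[4] = 0x8, P[5] = 0x4, P[6] = 0xB

P[1]: S = E(K, 0x4) = 0x5; 0xC ⊕ 0x5 = 0x9.
P[2]: S = E(K, 0x5) = 0x6; 0xD ⊕ 0x6 = 0xB.
P[3]: S = E(K, 0x6) = 0x7; 0xA ⊕ 0x7 = 0xD.
P[4]: S = E(K, 0x7) = 0x8; 0x0 ⊕ 0x8 = 0x8.
P[5]: S = E(K, 0x8) = 0x9; 0xD ⊕ 0x9 = 0x4.
P[6]: S = E(K, 0x9) = 0xA; 0x1 ⊕ 0xA = 0xB.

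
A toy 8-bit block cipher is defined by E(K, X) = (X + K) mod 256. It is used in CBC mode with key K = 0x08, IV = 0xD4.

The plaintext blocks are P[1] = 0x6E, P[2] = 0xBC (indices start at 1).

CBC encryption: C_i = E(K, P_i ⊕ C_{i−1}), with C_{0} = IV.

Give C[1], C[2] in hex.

C[1]: P[1] ⊕ 0xD4 = 0xBA; E(K, 0xBA) = 0xC2.
C[2]: P[2] ⊕ 0xC2 = 0x7E; E(K, 0x7E) = 0x86.

C[1] = 0xC2, C[2] = 0x86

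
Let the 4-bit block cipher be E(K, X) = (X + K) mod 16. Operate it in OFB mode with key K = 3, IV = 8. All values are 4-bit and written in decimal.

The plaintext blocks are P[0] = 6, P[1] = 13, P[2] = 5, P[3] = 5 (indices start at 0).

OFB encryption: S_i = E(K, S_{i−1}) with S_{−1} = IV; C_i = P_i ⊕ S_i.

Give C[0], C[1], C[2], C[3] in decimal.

C[0] = 13, C[1] = 3, C[2] = 4, C[3] = 1

C[0]: S = E(K, 8) = 11; 6 ⊕ 11 = 13.
C[1]: S = E(K, 11) = 14; 13 ⊕ 14 = 3.
C[2]: S = E(K, 14) = 1; 5 ⊕ 1 = 4.
C[3]: S = E(K, 1) = 4; 5 ⊕ 4 = 1.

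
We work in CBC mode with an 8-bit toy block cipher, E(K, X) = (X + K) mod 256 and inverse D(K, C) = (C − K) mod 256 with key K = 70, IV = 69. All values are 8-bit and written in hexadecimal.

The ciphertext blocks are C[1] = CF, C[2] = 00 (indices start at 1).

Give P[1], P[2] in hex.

CBC decryption: P_i = D(K, C_i) ⊕ C_{i−1}, with C_{0} = IV.
P[1]: D(K, CF) = 5F; 5F ⊕ 69 = 36.
P[2]: D(K, 00) = 90; 90 ⊕ CF = 5F.

P[1] = 36, P[2] = 5F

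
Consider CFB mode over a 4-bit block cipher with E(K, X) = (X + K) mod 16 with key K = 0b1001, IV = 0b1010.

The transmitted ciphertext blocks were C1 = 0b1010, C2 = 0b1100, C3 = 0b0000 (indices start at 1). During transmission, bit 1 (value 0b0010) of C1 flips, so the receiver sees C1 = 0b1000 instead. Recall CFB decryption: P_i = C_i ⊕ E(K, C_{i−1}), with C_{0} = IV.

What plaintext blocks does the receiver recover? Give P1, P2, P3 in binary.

Only C1 changed, to 0b1000. In CFB, a change in C_i flips the same bit in P_i and garbles P_{i+1}. Decrypting the received ciphertext:
P1: E(K, 0b1010) = 0b0011; 0b1000 ⊕ 0b0011 = 0b1011.
P2: E(K, 0b1000) = 0b0001; 0b1100 ⊕ 0b0001 = 0b1101.
P3: E(K, 0b1100) = 0b0101; 0b0000 ⊕ 0b0101 = 0b0101.
Blocks that differ from the original plaintext: P1, P2.

P1 = 0b1011, P2 = 0b1101, P3 = 0b0101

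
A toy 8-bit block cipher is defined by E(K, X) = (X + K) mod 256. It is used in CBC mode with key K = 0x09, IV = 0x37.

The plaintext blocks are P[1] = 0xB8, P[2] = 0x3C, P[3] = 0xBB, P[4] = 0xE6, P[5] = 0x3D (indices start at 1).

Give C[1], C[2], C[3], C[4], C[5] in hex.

C[1] = 0x98, C[2] = 0xAD, C[3] = 0x1F, C[4] = 0x02, C[5] = 0x48

CBC encryption: C_i = E(K, P_i ⊕ C_{i−1}), with C_{0} = IV.
C[1]: P[1] ⊕ 0x37 = 0x8F; E(K, 0x8F) = 0x98.
C[2]: P[2] ⊕ 0x98 = 0xA4; E(K, 0xA4) = 0xAD.
C[3]: P[3] ⊕ 0xAD = 0x16; E(K, 0x16) = 0x1F.
C[4]: P[4] ⊕ 0x1F = 0xF9; E(K, 0xF9) = 0x02.
C[5]: P[5] ⊕ 0x02 = 0x3F; E(K, 0x3F) = 0x48.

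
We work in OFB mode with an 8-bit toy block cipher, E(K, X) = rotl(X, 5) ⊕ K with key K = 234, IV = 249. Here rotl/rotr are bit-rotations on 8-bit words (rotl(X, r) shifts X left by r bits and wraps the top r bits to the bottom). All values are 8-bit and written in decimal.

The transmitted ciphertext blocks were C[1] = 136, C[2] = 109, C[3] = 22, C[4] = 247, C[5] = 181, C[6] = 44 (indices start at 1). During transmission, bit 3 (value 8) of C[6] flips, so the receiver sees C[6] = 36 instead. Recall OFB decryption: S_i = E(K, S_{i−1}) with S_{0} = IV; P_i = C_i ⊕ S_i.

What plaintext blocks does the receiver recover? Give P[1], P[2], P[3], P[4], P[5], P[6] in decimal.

P[1] = 93, P[2] = 61, P[3] = 246, P[4] = 1, P[5] = 129, P[6] = 72

Only C[6] changed, to 36. In OFB, a change in C_i flips the same bit in P_i only; the keystream is unaffected. Decrypting the received ciphertext:
P[1]: S = E(K, 249) = 213; 136 ⊕ 213 = 93.
P[2]: S = E(K, 213) = 80; 109 ⊕ 80 = 61.
P[3]: S = E(K, 80) = 224; 22 ⊕ 224 = 246.
P[4]: S = E(K, 224) = 246; 247 ⊕ 246 = 1.
P[5]: S = E(K, 246) = 52; 181 ⊕ 52 = 129.
P[6]: S = E(K, 52) = 108; 36 ⊕ 108 = 72.
Blocks that differ from the original plaintext: P[6].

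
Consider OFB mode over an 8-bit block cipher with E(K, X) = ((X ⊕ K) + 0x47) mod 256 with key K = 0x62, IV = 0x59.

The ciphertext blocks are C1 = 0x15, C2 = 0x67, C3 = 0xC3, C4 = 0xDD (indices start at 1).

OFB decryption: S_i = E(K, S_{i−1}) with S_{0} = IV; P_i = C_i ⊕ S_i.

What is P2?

P2 = 0x40

P1: S = E(K, 0x59) = 0x82; 0x15 ⊕ 0x82 = 0x97.
P2: S = E(K, 0x82) = 0x27; 0x67 ⊕ 0x27 = 0x40.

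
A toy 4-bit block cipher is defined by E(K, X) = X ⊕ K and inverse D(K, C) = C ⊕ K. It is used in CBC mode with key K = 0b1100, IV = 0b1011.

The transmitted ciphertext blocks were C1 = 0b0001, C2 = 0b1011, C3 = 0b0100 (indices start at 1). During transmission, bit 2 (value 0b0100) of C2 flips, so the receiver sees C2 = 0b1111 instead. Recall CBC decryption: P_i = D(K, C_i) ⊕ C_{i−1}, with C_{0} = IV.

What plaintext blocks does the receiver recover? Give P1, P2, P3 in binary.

Only C2 changed, to 0b1111. In CBC, a change in C_i garbles P_i and flips the same bit in P_{i+1}. Decrypting the received ciphertext:
P1: D(K, 0b0001) = 0b1101; 0b1101 ⊕ 0b1011 = 0b0110.
P2: D(K, 0b1111) = 0b0011; 0b0011 ⊕ 0b0001 = 0b0010.
P3: D(K, 0b0100) = 0b1000; 0b1000 ⊕ 0b1111 = 0b0111.
Blocks that differ from the original plaintext: P2, P3.

P1 = 0b0110, P2 = 0b0010, P3 = 0b0111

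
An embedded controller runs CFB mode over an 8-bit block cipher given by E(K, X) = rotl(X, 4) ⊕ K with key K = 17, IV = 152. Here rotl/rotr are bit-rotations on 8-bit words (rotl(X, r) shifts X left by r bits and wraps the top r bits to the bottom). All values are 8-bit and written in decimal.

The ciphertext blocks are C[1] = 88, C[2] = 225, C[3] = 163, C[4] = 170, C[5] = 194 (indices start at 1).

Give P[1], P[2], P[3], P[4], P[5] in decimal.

P[1] = 192, P[2] = 117, P[3] = 172, P[4] = 129, P[5] = 121

CFB decryption: P_i = C_i ⊕ E(K, C_{i−1}), with C_{0} = IV.
P[1]: E(K, 152) = 152; 88 ⊕ 152 = 192.
P[2]: E(K, 88) = 148; 225 ⊕ 148 = 117.
P[3]: E(K, 225) = 15; 163 ⊕ 15 = 172.
P[4]: E(K, 163) = 43; 170 ⊕ 43 = 129.
P[5]: E(K, 170) = 187; 194 ⊕ 187 = 121.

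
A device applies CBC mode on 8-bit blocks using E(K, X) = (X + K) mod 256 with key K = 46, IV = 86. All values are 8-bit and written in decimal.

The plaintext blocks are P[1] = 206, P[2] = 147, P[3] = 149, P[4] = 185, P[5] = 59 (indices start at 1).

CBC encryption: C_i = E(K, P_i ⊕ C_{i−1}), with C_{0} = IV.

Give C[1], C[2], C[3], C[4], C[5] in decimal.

C[1] = 198, C[2] = 131, C[3] = 68, C[4] = 43, C[5] = 62

C[1]: P[1] ⊕ 86 = 152; E(K, 152) = 198.
C[2]: P[2] ⊕ 198 = 85; E(K, 85) = 131.
C[3]: P[3] ⊕ 131 = 22; E(K, 22) = 68.
C[4]: P[4] ⊕ 68 = 253; E(K, 253) = 43.
C[5]: P[5] ⊕ 43 = 16; E(K, 16) = 62.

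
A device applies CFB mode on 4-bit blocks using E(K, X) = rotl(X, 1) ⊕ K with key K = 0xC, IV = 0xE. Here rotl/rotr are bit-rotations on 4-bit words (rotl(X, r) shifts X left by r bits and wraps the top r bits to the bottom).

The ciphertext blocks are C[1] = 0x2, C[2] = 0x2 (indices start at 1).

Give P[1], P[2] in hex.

P[1] = 0x3, P[2] = 0xA

CFB decryption: P_i = C_i ⊕ E(K, C_{i−1}), with C_{0} = IV.
P[1]: E(K, 0xE) = 0x1; 0x2 ⊕ 0x1 = 0x3.
P[2]: E(K, 0x2) = 0x8; 0x2 ⊕ 0x8 = 0xA.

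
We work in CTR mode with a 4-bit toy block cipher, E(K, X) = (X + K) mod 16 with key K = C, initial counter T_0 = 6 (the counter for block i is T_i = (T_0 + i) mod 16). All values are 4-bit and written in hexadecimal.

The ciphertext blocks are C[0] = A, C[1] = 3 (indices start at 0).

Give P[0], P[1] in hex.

P[0] = 8, P[1] = 0

CTR decryption: S_i = E(K, T_i) where T_i is the counter for block i; P_i = C_i ⊕ S_i.
P[0]: T = 6, S = E(K, T) = 2; A ⊕ 2 = 8.
P[1]: T = 7, S = E(K, T) = 3; 3 ⊕ 3 = 0.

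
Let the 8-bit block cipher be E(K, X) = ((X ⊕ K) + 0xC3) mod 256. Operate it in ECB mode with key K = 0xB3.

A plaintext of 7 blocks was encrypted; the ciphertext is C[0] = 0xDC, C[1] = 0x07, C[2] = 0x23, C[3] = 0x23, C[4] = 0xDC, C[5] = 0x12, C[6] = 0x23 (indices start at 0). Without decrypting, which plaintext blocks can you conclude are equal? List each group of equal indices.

P[0] = P[4]; P[2] = P[3] = P[6]

ECB encrypts each block independently with the same key, so equal ciphertext blocks imply equal plaintext blocks.
C[0] = C[4] = 0xDC, so P[0] = P[4].
C[2] = C[3] = C[6] = 0x23, so P[2] = P[3] = P[6].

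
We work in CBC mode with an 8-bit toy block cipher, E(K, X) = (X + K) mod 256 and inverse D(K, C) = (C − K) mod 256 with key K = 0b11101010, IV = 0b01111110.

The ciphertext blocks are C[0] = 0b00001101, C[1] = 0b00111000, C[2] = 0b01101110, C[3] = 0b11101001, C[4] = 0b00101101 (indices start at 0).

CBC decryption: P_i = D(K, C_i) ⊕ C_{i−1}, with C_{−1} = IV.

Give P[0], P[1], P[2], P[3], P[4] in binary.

P[0] = 0b01011101, P[1] = 0b01000011, P[2] = 0b10111100, P[3] = 0b10010001, P[4] = 0b10101010

P[0]: D(K, 0b00001101) = 0b00100011; 0b00100011 ⊕ 0b01111110 = 0b01011101.
P[1]: D(K, 0b00111000) = 0b01001110; 0b01001110 ⊕ 0b00001101 = 0b01000011.
P[2]: D(K, 0b01101110) = 0b10000100; 0b10000100 ⊕ 0b00111000 = 0b10111100.
P[3]: D(K, 0b11101001) = 0b11111111; 0b11111111 ⊕ 0b01101110 = 0b10010001.
P[4]: D(K, 0b00101101) = 0b01000011; 0b01000011 ⊕ 0b11101001 = 0b10101010.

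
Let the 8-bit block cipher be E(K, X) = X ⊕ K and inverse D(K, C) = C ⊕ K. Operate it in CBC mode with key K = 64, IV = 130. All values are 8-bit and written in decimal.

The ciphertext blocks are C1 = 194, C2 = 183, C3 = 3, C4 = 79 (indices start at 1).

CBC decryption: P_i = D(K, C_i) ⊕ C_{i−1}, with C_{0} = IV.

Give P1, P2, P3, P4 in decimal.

P1: D(K, 194) = 130; 130 ⊕ 130 = 0.
P2: D(K, 183) = 247; 247 ⊕ 194 = 53.
P3: D(K, 3) = 67; 67 ⊕ 183 = 244.
P4: D(K, 79) = 15; 15 ⊕ 3 = 12.

P1 = 0, P2 = 53, P3 = 244, P4 = 12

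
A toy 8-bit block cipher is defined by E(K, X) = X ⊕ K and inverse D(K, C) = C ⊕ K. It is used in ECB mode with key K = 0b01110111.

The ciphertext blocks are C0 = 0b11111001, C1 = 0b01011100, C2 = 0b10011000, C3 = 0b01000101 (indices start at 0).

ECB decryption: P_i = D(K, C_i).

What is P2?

P2 = 0b11101111

P2: D(K, 0b10011000) = 0b11101111.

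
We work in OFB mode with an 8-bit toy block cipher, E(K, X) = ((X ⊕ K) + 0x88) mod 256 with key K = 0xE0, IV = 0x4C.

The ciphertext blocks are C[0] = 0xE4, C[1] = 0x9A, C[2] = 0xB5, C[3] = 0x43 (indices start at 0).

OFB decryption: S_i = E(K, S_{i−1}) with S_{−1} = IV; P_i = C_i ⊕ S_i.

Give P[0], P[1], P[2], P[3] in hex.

P[0]: S = E(K, 0x4C) = 0x34; 0xE4 ⊕ 0x34 = 0xD0.
P[1]: S = E(K, 0x34) = 0x5C; 0x9A ⊕ 0x5C = 0xC6.
P[2]: S = E(K, 0x5C) = 0x44; 0xB5 ⊕ 0x44 = 0xF1.
P[3]: S = E(K, 0x44) = 0x2C; 0x43 ⊕ 0x2C = 0x6F.

P[0] = 0xD0, P[1] = 0xC6, P[2] = 0xF1, P[3] = 0x6F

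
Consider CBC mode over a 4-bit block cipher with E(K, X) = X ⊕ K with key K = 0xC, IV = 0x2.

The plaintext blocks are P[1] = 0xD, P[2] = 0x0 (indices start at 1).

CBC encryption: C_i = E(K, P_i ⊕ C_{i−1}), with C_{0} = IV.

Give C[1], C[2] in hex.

C[1] = 0x3, C[2] = 0xF

C[1]: P[1] ⊕ 0x2 = 0xF; E(K, 0xF) = 0x3.
C[2]: P[2] ⊕ 0x3 = 0x3; E(K, 0x3) = 0xF.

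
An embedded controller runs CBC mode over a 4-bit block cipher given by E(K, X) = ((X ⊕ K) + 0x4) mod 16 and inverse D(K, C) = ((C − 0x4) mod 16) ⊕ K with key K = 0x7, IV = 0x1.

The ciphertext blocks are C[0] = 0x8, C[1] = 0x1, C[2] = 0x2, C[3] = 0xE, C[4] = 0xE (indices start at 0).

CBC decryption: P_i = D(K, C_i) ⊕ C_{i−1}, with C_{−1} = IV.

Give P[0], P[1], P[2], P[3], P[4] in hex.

P[0]: D(K, 0x8) = 0x3; 0x3 ⊕ 0x1 = 0x2.
P[1]: D(K, 0x1) = 0xA; 0xA ⊕ 0x8 = 0x2.
P[2]: D(K, 0x2) = 0x9; 0x9 ⊕ 0x1 = 0x8.
P[3]: D(K, 0xE) = 0xD; 0xD ⊕ 0x2 = 0xF.
P[4]: D(K, 0xE) = 0xD; 0xD ⊕ 0xE = 0x3.

P[0] = 0x2, P[1] = 0x2, P[2] = 0x8, P[3] = 0xF, P[4] = 0x3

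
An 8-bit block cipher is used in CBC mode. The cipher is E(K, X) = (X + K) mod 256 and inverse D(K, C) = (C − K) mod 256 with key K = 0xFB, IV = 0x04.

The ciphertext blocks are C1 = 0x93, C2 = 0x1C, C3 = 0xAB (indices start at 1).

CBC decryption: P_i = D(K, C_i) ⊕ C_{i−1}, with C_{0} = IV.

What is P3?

P3 = 0xAC

P3: D(K, 0xAB) = 0xB0; 0xB0 ⊕ 0x1C = 0xAC.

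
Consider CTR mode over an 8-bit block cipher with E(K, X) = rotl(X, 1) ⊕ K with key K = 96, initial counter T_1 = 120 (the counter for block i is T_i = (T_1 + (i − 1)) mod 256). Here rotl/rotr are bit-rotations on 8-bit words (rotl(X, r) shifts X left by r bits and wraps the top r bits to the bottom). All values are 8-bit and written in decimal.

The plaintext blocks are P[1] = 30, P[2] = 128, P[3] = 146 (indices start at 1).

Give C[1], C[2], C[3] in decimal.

CTR encryption: S_i = E(K, T_i) where T_i is the counter for block i; C_i = P_i ⊕ S_i.
C[1]: T = 120, S = E(K, T) = 144; 30 ⊕ 144 = 142.
C[2]: T = 121, S = E(K, T) = 146; 128 ⊕ 146 = 18.
C[3]: T = 122, S = E(K, T) = 148; 146 ⊕ 148 = 6.

C[1] = 142, C[2] = 18, C[3] = 6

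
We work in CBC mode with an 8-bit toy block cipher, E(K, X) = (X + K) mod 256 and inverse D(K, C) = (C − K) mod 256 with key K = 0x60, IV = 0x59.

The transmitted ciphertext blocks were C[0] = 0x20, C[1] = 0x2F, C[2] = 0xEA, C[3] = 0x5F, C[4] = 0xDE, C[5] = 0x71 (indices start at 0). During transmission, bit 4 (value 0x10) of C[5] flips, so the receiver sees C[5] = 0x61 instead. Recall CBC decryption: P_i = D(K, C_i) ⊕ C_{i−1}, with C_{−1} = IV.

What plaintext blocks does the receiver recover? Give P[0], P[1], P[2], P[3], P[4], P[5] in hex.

P[0] = 0x99, P[1] = 0xEF, P[2] = 0xA5, P[3] = 0x15, P[4] = 0x21, P[5] = 0xDF

Only C[5] changed, to 0x61. In CBC, a change in C_i garbles P_i and flips the same bit in P_{i+1}. Decrypting the received ciphertext:
P[0]: D(K, 0x20) = 0xC0; 0xC0 ⊕ 0x59 = 0x99.
P[1]: D(K, 0x2F) = 0xCF; 0xCF ⊕ 0x20 = 0xEF.
P[2]: D(K, 0xEA) = 0x8A; 0x8A ⊕ 0x2F = 0xA5.
P[3]: D(K, 0x5F) = 0xFF; 0xFF ⊕ 0xEA = 0x15.
P[4]: D(K, 0xDE) = 0x7E; 0x7E ⊕ 0x5F = 0x21.
P[5]: D(K, 0x61) = 0x01; 0x01 ⊕ 0xDE = 0xDF.
Blocks that differ from the original plaintext: P[5].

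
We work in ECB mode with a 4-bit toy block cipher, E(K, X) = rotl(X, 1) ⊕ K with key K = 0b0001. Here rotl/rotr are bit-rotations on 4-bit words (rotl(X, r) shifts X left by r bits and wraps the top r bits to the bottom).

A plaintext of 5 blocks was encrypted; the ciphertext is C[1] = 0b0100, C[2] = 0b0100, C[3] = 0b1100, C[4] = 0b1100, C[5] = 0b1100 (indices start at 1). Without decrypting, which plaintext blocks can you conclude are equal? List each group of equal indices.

ECB encrypts each block independently with the same key, so equal ciphertext blocks imply equal plaintext blocks.
C[1] = C[2] = 0b0100, so P[1] = P[2].
C[3] = C[4] = C[5] = 0b1100, so P[3] = P[4] = P[5].

P[1] = P[2]; P[3] = P[4] = P[5]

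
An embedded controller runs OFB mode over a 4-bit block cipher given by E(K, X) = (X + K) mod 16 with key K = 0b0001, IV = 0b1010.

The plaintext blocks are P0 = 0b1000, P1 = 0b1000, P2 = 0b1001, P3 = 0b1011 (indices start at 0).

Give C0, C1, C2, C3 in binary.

C0 = 0b0011, C1 = 0b0100, C2 = 0b0100, C3 = 0b0101

OFB encryption: S_i = E(K, S_{i−1}) with S_{−1} = IV; C_i = P_i ⊕ S_i.
C0: S = E(K, 0b1010) = 0b1011; 0b1000 ⊕ 0b1011 = 0b0011.
C1: S = E(K, 0b1011) = 0b1100; 0b1000 ⊕ 0b1100 = 0b0100.
C2: S = E(K, 0b1100) = 0b1101; 0b1001 ⊕ 0b1101 = 0b0100.
C3: S = E(K, 0b1101) = 0b1110; 0b1011 ⊕ 0b1110 = 0b0101.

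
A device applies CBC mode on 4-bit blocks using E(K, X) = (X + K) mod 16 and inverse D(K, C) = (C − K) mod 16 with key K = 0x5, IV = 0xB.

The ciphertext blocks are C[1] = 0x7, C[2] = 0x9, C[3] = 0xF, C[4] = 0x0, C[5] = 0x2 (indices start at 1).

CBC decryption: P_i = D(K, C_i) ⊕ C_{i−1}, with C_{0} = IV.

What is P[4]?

P[4] = 0x4

P[4]: D(K, 0x0) = 0xB; 0xB ⊕ 0xF = 0x4.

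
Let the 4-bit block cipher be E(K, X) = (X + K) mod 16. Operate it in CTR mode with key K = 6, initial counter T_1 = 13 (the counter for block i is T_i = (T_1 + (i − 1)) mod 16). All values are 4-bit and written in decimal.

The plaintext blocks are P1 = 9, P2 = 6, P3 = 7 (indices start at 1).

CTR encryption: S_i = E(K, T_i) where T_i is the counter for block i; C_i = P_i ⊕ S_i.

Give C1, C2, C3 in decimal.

C1 = 10, C2 = 2, C3 = 2

C1: T = 13, S = E(K, T) = 3; 9 ⊕ 3 = 10.
C2: T = 14, S = E(K, T) = 4; 6 ⊕ 4 = 2.
C3: T = 15, S = E(K, T) = 5; 7 ⊕ 5 = 2.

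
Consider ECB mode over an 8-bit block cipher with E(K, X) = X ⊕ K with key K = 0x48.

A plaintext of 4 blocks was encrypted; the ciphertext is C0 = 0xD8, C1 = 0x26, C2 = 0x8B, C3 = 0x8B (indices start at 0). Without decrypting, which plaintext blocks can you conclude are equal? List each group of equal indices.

ECB encrypts each block independently with the same key, so equal ciphertext blocks imply equal plaintext blocks.
C2 = C3 = 0x8B, so P2 = P3.

P2 = P3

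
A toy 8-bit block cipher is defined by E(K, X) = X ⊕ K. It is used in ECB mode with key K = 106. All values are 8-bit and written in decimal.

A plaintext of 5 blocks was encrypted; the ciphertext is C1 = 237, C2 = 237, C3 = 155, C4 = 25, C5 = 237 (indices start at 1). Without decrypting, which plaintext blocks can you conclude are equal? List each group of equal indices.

P1 = P2 = P5

ECB encrypts each block independently with the same key, so equal ciphertext blocks imply equal plaintext blocks.
C1 = C2 = C5 = 237, so P1 = P2 = P5.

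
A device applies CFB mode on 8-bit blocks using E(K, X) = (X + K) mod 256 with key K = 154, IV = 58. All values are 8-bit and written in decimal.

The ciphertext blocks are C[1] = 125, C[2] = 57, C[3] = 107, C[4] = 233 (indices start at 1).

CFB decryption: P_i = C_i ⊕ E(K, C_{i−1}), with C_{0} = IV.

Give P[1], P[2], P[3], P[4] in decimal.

P[1]: E(K, 58) = 212; 125 ⊕ 212 = 169.
P[2]: E(K, 125) = 23; 57 ⊕ 23 = 46.
P[3]: E(K, 57) = 211; 107 ⊕ 211 = 184.
P[4]: E(K, 107) = 5; 233 ⊕ 5 = 236.

P[1] = 169, P[2] = 46, P[3] = 184, P[4] = 236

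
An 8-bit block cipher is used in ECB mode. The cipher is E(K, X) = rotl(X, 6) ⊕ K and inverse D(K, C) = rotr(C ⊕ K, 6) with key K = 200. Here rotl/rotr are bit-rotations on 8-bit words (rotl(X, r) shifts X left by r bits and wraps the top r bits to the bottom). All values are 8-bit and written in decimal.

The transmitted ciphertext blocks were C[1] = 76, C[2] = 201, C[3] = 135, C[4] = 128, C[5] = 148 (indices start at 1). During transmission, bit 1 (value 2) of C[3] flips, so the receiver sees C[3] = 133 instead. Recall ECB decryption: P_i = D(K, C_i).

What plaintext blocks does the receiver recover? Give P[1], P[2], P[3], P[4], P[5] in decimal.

P[1] = 18, P[2] = 4, P[3] = 53, P[4] = 33, P[5] = 113

Only C[3] changed, to 133. In ECB, a change in C_i affects only P_i. Decrypting the received ciphertext:
P[1]: D(K, 76) = 18.
P[2]: D(K, 201) = 4.
P[3]: D(K, 133) = 53.
P[4]: D(K, 128) = 33.
P[5]: D(K, 148) = 113.
Blocks that differ from the original plaintext: P[3].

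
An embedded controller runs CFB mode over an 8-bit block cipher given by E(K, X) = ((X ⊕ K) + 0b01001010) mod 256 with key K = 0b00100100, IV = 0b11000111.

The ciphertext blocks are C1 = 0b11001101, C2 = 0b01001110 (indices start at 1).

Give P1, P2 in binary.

P1 = 0b11100000, P2 = 0b01111101

CFB decryption: P_i = C_i ⊕ E(K, C_{i−1}), with C_{0} = IV.
P1: E(K, 0b11000111) = 0b00101101; 0b11001101 ⊕ 0b00101101 = 0b11100000.
P2: E(K, 0b11001101) = 0b00110011; 0b01001110 ⊕ 0b00110011 = 0b01111101.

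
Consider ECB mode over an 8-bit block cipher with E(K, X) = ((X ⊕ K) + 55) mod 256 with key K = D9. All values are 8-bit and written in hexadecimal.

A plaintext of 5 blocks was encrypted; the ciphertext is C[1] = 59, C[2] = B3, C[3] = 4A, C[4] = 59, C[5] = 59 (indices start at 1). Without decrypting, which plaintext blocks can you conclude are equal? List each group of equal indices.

P[1] = P[4] = P[5]

ECB encrypts each block independently with the same key, so equal ciphertext blocks imply equal plaintext blocks.
C[1] = C[4] = C[5] = 59, so P[1] = P[4] = P[5].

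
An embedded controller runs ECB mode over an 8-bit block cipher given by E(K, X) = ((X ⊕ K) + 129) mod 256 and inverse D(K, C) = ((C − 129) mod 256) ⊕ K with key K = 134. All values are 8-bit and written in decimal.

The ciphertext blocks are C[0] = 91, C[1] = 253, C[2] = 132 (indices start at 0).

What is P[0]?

P[0] = 92

ECB decryption: P_i = D(K, C_i).
P[0]: D(K, 91) = 92.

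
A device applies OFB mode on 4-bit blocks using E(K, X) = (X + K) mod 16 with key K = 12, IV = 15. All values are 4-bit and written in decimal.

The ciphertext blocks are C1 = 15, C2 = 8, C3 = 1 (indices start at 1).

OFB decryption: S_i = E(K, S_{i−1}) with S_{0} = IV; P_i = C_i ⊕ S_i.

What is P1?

P1 = 4

P1: S = E(K, 15) = 11; 15 ⊕ 11 = 4.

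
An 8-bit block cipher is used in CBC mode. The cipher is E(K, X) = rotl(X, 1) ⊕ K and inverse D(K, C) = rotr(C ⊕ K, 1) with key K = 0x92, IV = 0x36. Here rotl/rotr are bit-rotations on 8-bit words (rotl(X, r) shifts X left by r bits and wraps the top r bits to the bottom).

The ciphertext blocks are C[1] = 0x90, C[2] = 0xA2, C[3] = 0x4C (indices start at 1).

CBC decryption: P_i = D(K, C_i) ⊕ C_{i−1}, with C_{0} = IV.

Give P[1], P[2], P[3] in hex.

P[1] = 0x37, P[2] = 0x88, P[3] = 0xCD

P[1]: D(K, 0x90) = 0x01; 0x01 ⊕ 0x36 = 0x37.
P[2]: D(K, 0xA2) = 0x18; 0x18 ⊕ 0x90 = 0x88.
P[3]: D(K, 0x4C) = 0x6F; 0x6F ⊕ 0xA2 = 0xCD.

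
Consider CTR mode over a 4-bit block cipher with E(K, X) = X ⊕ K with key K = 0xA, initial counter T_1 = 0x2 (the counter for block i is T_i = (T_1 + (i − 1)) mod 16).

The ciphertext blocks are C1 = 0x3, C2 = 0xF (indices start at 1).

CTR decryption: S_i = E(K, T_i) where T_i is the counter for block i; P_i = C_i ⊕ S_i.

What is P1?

P1 = 0xB

P1: T = 0x2, S = E(K, T) = 0x8; 0x3 ⊕ 0x8 = 0xB.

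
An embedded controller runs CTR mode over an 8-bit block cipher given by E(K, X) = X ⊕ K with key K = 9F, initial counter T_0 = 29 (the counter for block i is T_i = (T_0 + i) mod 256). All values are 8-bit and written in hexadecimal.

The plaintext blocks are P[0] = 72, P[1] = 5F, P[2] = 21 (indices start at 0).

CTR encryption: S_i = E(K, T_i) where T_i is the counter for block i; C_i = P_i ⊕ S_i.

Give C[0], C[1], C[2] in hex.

C[0]: T = 29, S = E(K, T) = B6; 72 ⊕ B6 = C4.
C[1]: T = 2A, S = E(K, T) = B5; 5F ⊕ B5 = EA.
C[2]: T = 2B, S = E(K, T) = B4; 21 ⊕ B4 = 95.

C[0] = C4, C[1] = EA, C[2] = 95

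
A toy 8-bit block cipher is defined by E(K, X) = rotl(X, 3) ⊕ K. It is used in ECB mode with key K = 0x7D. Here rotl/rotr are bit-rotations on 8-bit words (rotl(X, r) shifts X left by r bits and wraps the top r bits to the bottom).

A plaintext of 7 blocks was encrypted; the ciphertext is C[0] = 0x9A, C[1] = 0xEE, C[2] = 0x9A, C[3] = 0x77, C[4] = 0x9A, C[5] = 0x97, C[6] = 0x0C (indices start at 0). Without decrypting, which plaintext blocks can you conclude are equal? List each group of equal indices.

P[0] = P[2] = P[4]

ECB encrypts each block independently with the same key, so equal ciphertext blocks imply equal plaintext blocks.
C[0] = C[2] = C[4] = 0x9A, so P[0] = P[2] = P[4].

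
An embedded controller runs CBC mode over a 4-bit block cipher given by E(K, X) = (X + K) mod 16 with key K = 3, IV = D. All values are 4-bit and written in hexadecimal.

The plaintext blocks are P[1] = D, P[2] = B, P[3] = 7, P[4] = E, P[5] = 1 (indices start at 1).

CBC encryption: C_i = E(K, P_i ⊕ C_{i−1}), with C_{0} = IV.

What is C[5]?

C[5] = 8

C[1]: P[1] ⊕ D = 0; E(K, 0) = 3.
C[2]: P[2] ⊕ 3 = 8; E(K, 8) = B.
C[3]: P[3] ⊕ B = C; E(K, C) = F.
C[4]: P[4] ⊕ F = 1; E(K, 1) = 4.
C[5]: P[5] ⊕ 4 = 5; E(K, 5) = 8.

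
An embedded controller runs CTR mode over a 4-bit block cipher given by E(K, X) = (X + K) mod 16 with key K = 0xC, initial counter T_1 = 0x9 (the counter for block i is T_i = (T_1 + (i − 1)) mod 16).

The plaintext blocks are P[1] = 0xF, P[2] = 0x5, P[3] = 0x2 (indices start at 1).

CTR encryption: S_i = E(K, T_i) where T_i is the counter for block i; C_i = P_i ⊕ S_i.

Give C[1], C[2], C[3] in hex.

C[1] = 0xA, C[2] = 0x3, C[3] = 0x5

C[1]: T = 0x9, S = E(K, T) = 0x5; 0xF ⊕ 0x5 = 0xA.
C[2]: T = 0xA, S = E(K, T) = 0x6; 0x5 ⊕ 0x6 = 0x3.
C[3]: T = 0xB, S = E(K, T) = 0x7; 0x2 ⊕ 0x7 = 0x5.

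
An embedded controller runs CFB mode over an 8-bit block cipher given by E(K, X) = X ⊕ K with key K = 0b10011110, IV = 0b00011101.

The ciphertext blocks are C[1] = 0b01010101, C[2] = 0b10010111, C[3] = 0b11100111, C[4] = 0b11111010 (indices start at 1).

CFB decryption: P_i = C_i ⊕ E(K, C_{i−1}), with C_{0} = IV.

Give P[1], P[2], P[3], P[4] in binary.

P[1]: E(K, 0b00011101) = 0b10000011; 0b01010101 ⊕ 0b10000011 = 0b11010110.
P[2]: E(K, 0b01010101) = 0b11001011; 0b10010111 ⊕ 0b11001011 = 0b01011100.
P[3]: E(K, 0b10010111) = 0b00001001; 0b11100111 ⊕ 0b00001001 = 0b11101110.
P[4]: E(K, 0b11100111) = 0b01111001; 0b11111010 ⊕ 0b01111001 = 0b10000011.

P[1] = 0b11010110, P[2] = 0b01011100, P[3] = 0b11101110, P[4] = 0b10000011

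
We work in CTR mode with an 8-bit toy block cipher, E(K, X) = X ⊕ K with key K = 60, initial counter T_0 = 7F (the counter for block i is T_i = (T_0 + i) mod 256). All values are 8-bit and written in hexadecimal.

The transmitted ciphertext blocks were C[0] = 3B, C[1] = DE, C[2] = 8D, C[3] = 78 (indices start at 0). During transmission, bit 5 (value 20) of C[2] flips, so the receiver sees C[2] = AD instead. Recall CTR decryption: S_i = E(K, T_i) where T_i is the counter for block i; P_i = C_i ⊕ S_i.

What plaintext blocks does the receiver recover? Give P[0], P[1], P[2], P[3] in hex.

P[0] = 24, P[1] = 3E, P[2] = 4C, P[3] = 9A

Only C[2] changed, to AD. In CTR, a change in C_i flips the same bit in P_i only; the keystream is unaffected. Decrypting the received ciphertext:
P[0]: T = 7F, S = E(K, T) = 1F; 3B ⊕ 1F = 24.
P[1]: T = 80, S = E(K, T) = E0; DE ⊕ E0 = 3E.
P[2]: T = 81, S = E(K, T) = E1; AD ⊕ E1 = 4C.
P[3]: T = 82, S = E(K, T) = E2; 78 ⊕ E2 = 9A.
Blocks that differ from the original plaintext: P[2].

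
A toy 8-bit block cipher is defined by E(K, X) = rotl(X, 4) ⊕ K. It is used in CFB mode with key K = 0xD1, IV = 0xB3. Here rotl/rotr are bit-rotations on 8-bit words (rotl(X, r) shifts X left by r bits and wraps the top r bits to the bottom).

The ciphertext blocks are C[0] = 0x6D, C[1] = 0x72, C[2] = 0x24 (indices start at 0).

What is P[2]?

CFB decryption: P_i = C_i ⊕ E(K, C_{i−1}), with C_{−1} = IV.
P[2]: E(K, 0x72) = 0xF6; 0x24 ⊕ 0xF6 = 0xD2.

P[2] = 0xD2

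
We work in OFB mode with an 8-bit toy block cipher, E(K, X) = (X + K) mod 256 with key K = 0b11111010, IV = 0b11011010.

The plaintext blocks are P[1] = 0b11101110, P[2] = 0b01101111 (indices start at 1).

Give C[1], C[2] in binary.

C[1] = 0b00111010, C[2] = 0b10100001

OFB encryption: S_i = E(K, S_{i−1}) with S_{0} = IV; C_i = P_i ⊕ S_i.
C[1]: S = E(K, 0b11011010) = 0b11010100; 0b11101110 ⊕ 0b11010100 = 0b00111010.
C[2]: S = E(K, 0b11010100) = 0b11001110; 0b01101111 ⊕ 0b11001110 = 0b10100001.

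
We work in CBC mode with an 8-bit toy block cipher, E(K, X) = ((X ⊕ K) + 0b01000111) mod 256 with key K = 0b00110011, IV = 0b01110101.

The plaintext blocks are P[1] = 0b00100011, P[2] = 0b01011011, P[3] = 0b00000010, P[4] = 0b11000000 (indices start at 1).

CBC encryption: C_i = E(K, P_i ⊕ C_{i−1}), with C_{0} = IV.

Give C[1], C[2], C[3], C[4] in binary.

C[1]: P[1] ⊕ 0b01110101 = 0b01010110; E(K, 0b01010110) = 0b10101100.
C[2]: P[2] ⊕ 0b10101100 = 0b11110111; E(K, 0b11110111) = 0b00001011.
C[3]: P[3] ⊕ 0b00001011 = 0b00001001; E(K, 0b00001001) = 0b10000001.
C[4]: P[4] ⊕ 0b10000001 = 0b01000001; E(K, 0b01000001) = 0b10111001.

C[1] = 0b10101100, C[2] = 0b00001011, C[3] = 0b10000001, C[4] = 0b10111001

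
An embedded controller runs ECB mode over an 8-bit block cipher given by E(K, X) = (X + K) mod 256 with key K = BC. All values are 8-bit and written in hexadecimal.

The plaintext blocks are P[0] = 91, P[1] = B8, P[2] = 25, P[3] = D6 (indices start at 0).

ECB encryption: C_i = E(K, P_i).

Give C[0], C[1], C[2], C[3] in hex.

C[0] = 4D, C[1] = 74, C[2] = E1, C[3] = 92

C[0]: E(K, 91) = 4D.
C[1]: E(K, B8) = 74.
C[2]: E(K, 25) = E1.
C[3]: E(K, D6) = 92.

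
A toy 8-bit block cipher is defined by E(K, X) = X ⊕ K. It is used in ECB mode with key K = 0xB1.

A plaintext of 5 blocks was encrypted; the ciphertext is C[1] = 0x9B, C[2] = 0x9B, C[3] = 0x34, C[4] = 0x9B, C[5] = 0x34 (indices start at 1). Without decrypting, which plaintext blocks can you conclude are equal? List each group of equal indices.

P[1] = P[2] = P[4]; P[3] = P[5]

ECB encrypts each block independently with the same key, so equal ciphertext blocks imply equal plaintext blocks.
C[1] = C[2] = C[4] = 0x9B, so P[1] = P[2] = P[4].
C[3] = C[5] = 0x34, so P[3] = P[5].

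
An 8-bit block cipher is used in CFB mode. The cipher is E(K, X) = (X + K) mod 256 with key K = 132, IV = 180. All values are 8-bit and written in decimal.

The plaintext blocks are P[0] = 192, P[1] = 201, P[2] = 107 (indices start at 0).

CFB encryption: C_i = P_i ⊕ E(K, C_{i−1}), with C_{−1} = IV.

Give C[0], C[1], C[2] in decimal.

C[0]: E(K, 180) = 56; 192 ⊕ 56 = 248.
C[1]: E(K, 248) = 124; 201 ⊕ 124 = 181.
C[2]: E(K, 181) = 57; 107 ⊕ 57 = 82.

C[0] = 248, C[1] = 181, C[2] = 82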